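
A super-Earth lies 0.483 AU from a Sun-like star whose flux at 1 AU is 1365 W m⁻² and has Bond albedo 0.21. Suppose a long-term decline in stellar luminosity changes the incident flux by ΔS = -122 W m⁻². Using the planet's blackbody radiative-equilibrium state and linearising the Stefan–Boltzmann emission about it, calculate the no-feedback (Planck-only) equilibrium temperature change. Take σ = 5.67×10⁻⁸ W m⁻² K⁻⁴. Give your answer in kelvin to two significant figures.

Flux at the orbit: S = 1365/(0.483)² = 5851 W m⁻².
Reference equilibrium: T_e = [S(1−α)/(4σ)]^(1/4) = 377.8 K.
ΔF = Δ[S(1−α)]/4 = (1−0.21)·-122/4 = -24.10 W m⁻².
Linearising σT⁴ gives d(σT⁴)/dT = 4σT_e³ = 12.23 W m⁻² per K.
So ΔT₀ = -24.10/12.23 = -1.97 K.

-2.0 K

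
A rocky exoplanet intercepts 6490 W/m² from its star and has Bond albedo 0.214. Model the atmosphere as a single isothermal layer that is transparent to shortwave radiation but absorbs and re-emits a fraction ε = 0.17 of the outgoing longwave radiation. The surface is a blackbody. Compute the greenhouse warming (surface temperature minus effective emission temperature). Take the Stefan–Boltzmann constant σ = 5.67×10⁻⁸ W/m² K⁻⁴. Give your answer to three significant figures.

8.70 K

Effective emission temperature (TOA balance): σT_e⁴ = S(1−α)/4 = 1275 W/m² → T_e = 387.3 K.
For a single slab of emissivity ε, T_s⁴ = 2T_e⁴/(2−ε); thus T_s = 387.3·(1.093)^(1/4) = 396.0 K.
The atmosphere warms the surface by 8.696 K.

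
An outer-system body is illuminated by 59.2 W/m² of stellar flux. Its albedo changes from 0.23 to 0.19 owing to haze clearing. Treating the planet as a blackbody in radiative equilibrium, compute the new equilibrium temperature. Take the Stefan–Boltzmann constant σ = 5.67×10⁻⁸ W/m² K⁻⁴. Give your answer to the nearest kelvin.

T₂ = [S(1−α₂)/(4σ)]^(1/4) = [59.20·0.81/(4σ)]^(1/4) = 120.6 K.

121 K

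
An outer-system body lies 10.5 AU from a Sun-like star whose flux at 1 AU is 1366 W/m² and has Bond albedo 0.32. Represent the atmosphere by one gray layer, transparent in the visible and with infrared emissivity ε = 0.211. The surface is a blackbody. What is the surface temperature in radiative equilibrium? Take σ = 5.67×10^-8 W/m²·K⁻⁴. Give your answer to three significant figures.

80.3 K

Irradiance scales as 1/d², so S = 1366 W/m² × (1/10.5)² = 12.39 W/m².
The planet radiates to space at T_e = [S(1−α)/(4σ)]^(1/4) = 78.07 K.
Surface balance with a leaky layer gives σT_s⁴ = σT_e⁴·2/(2−ε), so T_s = T_e·[2/(2−0.211)]^(1/4) = 80.28 K.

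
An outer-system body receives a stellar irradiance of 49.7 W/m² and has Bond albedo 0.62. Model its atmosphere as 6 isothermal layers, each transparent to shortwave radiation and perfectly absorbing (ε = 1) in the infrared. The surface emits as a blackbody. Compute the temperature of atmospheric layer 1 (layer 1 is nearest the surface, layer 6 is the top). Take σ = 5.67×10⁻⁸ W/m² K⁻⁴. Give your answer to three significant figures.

Top-of-atmosphere balance: σT_e⁴ = S(1−α)/4 = 4.722 W/m² → T_e = 95.53 K.
In the N-layer model, layer k (counted from the surface) has T_k = (N+1−k)^(1/4)·T_e.
T_1 = (6)^(1/4)·95.53 = 149.5 K.

150 K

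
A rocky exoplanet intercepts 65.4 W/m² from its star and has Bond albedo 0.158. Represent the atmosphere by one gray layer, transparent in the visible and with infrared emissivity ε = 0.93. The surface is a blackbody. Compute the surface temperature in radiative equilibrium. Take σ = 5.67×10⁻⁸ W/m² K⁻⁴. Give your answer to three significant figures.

146 kelvin

Effective emission temperature (TOA balance): σT_e⁴ = S(1−α)/4 = 13.77 W/m² → T_e = 124.8 K.
Surface balance with a leaky layer gives σT_s⁴ = σT_e⁴·2/(2−ε), so T_s = T_e·[2/(2−0.93)]^(1/4) = 146.0 K.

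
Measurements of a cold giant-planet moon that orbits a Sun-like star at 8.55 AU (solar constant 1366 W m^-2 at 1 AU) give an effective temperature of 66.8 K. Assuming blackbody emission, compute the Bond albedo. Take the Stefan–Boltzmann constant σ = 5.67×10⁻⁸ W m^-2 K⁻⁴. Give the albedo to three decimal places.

0.758

By the inverse-square law, S = 1366/8.55² = 18.69 W m^-2.
Rearranging the radiative balance, α = 1 − 4σT⁴/S.
σT⁴ = 1.129 W m^-2, so 4σT⁴ = 4.516 W m^-2.
1−α = 4.516/18.69 = 0.2417, so α = 0.7583.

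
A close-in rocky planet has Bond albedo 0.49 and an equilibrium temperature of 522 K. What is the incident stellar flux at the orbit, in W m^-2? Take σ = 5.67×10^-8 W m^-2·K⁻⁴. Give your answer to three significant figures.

33000 W m^-2

From S(1−α)/4 = σT⁴: S = 4σT⁴/(1−α).
The emitted flux is σT⁴ = 4210 W m^-2.
So S = 4×4210/(1−0.49) = 33020 W m^-2.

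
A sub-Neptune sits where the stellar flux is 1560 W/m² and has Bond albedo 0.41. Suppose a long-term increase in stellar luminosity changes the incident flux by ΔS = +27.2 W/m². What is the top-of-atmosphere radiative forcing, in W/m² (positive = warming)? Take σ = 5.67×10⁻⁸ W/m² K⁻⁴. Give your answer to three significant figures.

4.01 W/m²

ΔF = Δ[S(1−α)]/4 = (1−0.41)·+27.2/4 = 4.012 W/m².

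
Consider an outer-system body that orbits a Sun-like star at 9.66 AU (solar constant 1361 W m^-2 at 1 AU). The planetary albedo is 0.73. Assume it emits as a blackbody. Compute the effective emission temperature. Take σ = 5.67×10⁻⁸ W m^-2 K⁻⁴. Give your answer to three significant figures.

64.6 kelvin

Flux at the orbit: S = 1361/(9.66)² = 14.58 W m^-2.
Absorbed flux (global mean): S(1−α)/4 = 14.58·0.27/4 = 0.9845 W m^-2.
In equilibrium σT⁴ equals this, so T = 64.55 K.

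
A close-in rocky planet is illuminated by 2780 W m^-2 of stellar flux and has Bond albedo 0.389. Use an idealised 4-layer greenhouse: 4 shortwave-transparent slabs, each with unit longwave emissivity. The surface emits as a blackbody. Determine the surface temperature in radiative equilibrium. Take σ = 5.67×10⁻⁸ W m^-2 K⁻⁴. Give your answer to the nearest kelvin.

440 K

The effective emission temperature is T_e = [S(1−α)/(4σ)]^¼ = 294.2 K.
For an N-layer opaque stack, T_s⁴ = (N+1)T_e⁴, hence T_s = (5)^(1/4)×294.2 K = 439.9 K.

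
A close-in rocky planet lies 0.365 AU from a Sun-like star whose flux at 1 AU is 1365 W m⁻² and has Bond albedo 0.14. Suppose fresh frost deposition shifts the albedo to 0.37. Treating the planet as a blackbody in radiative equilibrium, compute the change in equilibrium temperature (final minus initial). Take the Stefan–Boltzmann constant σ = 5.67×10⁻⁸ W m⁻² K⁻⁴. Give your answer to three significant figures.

Irradiance scales as 1/d², so S = 1365 W m⁻² × (1/0.365)² = 10250 W m⁻².
Before: T₁ = [10250·0.86/(4σ)]^(1/4) = 444.0 K.
With α = 0.37, T₂ = 410.7 K.
ΔT = T₂ − T₁ = -33.23 K.

-33.2 K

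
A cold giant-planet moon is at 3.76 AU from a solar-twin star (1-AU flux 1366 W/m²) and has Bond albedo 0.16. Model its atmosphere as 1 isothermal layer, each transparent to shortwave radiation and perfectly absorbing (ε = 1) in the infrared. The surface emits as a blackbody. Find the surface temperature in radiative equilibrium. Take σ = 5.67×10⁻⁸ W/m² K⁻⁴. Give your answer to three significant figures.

164 kelvin

By the inverse-square law, S = 1366/3.76² = 96.62 W/m².
OLR = S(1−α)/4 = 20.29 W/m²; the top layer radiates at T_e = 137.5 K.
Layer-by-layer balance gives σT_s⁴ = (N+1)σT_e⁴, so T_s = 2^¼·137.5 = 163.6 K.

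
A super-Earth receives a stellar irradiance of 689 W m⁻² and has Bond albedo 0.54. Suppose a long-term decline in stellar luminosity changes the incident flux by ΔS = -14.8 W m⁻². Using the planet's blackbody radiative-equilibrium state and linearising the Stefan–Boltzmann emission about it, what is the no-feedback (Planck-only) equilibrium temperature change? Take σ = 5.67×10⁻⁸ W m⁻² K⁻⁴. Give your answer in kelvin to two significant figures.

Reference equilibrium: T_e = [S(1−α)/(4σ)]^(1/4) = 193.3 K.
TOA radiative forcing: ΔF = (1−α)ΔS/4 = 0.46·(-14.8)/4 = -1.702 W m⁻².
Planck response: λ_P = 4σT_e³ = 4·5.67×10⁻⁸·(193.3)³ = 1.639 W m⁻²/K.
So ΔT₀ = -1.702/1.639 = -1.04 K.

-1.0 K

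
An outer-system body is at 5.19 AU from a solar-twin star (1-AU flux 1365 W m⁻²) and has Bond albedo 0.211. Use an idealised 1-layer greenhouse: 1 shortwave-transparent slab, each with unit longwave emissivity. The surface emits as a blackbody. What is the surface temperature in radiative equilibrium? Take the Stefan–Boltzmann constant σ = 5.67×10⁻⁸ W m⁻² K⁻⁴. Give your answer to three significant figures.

137 kelvin

By the inverse-square law, S = 1365/5.19² = 50.68 W m⁻².
Top-of-atmosphere balance: σT_e⁴ = S(1−α)/4 = 9.996 W m⁻² → T_e = 115.2 K.
With N = 1 opaque layers, T_s = (N+1)^(1/4)·T_e = 2^(1/4)·115.2 = 137.0 K.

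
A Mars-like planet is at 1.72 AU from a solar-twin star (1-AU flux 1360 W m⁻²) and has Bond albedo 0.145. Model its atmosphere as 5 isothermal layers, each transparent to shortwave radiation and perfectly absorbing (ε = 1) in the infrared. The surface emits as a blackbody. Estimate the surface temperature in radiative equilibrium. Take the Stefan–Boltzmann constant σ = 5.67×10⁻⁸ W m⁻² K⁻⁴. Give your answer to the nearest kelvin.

319 K

Flux at the orbit: S = 1360/(1.72)² = 459.7 W m⁻².
Top-of-atmosphere balance: σT_e⁴ = S(1−α)/4 = 98.26 W m⁻² → T_e = 204.0 K.
Layer-by-layer balance gives σT_s⁴ = (N+1)σT_e⁴, so T_s = 6^¼·204.0 = 319.3 K.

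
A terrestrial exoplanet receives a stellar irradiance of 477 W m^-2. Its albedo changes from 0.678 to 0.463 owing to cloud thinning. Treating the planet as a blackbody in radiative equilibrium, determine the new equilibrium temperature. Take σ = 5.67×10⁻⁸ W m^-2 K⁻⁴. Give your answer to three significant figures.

With the new albedo, S(1−α₂)/4 = 64.04 W m^-2, so T₂ = 183.3 K.

183 K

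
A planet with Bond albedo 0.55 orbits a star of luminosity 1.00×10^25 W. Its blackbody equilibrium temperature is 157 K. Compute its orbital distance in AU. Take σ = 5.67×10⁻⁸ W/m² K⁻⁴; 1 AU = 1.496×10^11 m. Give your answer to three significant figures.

0.341 AU

Required flux: S = 4σT⁴/(1−α) = 306.2 W/m².
S = L/(4πd²) → d = √(L/4πS) = √(1.00×10^25/(4π·306.2)) = 5.098×10^10 m = 0.3408 AU.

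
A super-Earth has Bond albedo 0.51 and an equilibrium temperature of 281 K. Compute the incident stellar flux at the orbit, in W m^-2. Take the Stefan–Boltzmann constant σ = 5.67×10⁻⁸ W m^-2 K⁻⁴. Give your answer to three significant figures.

From S(1−α)/4 = σT⁴: S = 4σT⁴/(1−α).
The emitted flux is σT⁴ = 353.5 W m^-2.
S = 4·353.5/0.49 = 2886 W m^-2.

2890 W m^-2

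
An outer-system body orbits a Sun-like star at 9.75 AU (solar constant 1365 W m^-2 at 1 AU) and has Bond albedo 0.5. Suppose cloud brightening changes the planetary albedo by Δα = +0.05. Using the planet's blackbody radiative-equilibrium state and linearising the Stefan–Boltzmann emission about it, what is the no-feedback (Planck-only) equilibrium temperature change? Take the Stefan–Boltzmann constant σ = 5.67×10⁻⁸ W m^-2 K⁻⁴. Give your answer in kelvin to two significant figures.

-1.9 K

By the inverse-square law, S = 1365/9.75² = 14.36 W m^-2.
Reference equilibrium: T_e = [S(1−α)/(4σ)]^(1/4) = 75.01 K.
ΔF = −(S/4)Δα = −(14.36/4)×(+0.05) = -0.1795 W m^-2.
Linearising σT⁴ gives d(σT⁴)/dT = 4σT_e³ = 0.09572 W m^-2 per K.
So ΔT₀ = -0.1795/0.09572 = -1.88 K.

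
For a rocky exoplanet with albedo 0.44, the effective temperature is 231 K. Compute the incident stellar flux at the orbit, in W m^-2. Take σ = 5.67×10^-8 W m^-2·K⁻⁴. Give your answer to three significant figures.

1150 W m^-2

From S(1−α)/4 = σT⁴: S = 4σT⁴/(1−α).
σT⁴ = 5.67×10⁻⁸·(231)⁴ = 161.4 W m^-2.
So S = 4×161.4/(1−0.44) = 1153 W m^-2.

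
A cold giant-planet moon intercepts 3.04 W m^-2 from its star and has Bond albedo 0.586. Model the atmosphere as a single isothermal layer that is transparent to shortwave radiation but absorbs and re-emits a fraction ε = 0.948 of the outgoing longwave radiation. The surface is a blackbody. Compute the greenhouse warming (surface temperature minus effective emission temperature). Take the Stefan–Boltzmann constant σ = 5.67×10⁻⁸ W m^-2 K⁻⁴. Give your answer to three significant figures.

The planet radiates to space at T_e = [S(1−α)/(4σ)]^(1/4) = 48.54 K.
The surface balance (absorbed SW + ε·downward IR = σT_s⁴) with T_a⁴ = T_s⁴/2 reduces to T_s = T_e·[2/(2−ε)]^¼ = 56.99 K.
T_s − T_e = 56.99 − 48.54 = 8.456 K.

8.46 K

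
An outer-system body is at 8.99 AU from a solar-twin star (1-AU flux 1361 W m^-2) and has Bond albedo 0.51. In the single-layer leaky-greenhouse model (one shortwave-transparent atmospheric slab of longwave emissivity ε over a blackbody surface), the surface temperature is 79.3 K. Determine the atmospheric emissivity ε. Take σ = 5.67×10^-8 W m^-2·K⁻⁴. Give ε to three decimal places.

Flux at the orbit: S = 1361/(8.99)² = 16.84 W m^-2.
First, T_e = [16.84·(1−0.51)/(4σ)]^(1/4) = 77.66 K.
Since (2−ε)/2 = (T_e/T_s)⁴ = 0.9200, ε = 0.1600.

0.160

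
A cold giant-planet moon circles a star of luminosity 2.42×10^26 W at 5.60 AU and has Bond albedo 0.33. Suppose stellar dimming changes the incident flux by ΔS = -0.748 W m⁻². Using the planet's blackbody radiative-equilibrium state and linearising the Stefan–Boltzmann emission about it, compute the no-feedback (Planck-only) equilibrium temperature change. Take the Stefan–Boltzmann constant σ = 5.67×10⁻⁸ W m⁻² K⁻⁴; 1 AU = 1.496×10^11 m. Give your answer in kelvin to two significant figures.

-0.65 kelvin

d = 5.60 × 1.496×10^11 m = 8.378×10^11 m.
Flux at the orbit: S = L/(4πd²) = 2.42×10^26/(4π·(8.38×10^11)²) = 27.44 W m⁻².
The baseline emission temperature is T_e = 94.89 K.
ΔF = Δ[S(1−α)]/4 = (1−0.33)·-0.748/4 = -0.1253 W m⁻².
Linearising σT⁴ gives d(σT⁴)/dT = 4σT_e³ = 0.1937 W m⁻² per K.
Hence the no-feedback warming is ΔF/(4σT_e³) = -0.647 K.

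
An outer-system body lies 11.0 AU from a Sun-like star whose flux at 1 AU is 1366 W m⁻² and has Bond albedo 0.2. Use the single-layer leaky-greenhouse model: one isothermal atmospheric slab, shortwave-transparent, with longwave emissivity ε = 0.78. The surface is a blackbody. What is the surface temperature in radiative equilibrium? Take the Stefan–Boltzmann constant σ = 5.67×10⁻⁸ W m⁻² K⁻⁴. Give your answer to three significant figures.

Flux at the orbit: S = 1366/(11.0)² = 11.29 W m⁻².
At the top of the atmosphere, σT_e⁴ = S(1−α)/4 = 2.258 W m⁻², giving T_e = 79.44 K.
Surface balance with a leaky layer gives σT_s⁴ = σT_e⁴·2/(2−ε), so T_s = T_e·[2/(2−0.78)]^(1/4) = 89.89 K.

89.9 kelvin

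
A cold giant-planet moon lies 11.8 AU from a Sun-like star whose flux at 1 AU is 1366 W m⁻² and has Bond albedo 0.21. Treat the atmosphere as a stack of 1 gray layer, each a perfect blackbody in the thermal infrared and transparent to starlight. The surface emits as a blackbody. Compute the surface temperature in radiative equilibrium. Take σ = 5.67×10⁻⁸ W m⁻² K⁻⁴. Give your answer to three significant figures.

Flux at the orbit: S = 1366/(11.8)² = 9.810 W m⁻².
OLR = S(1−α)/4 = 1.938 W m⁻²; the top layer radiates at T_e = 76.46 K.
Layer-by-layer balance gives σT_s⁴ = (N+1)σT_e⁴, so T_s = 2^¼·76.46 = 90.92 K.

90.9 K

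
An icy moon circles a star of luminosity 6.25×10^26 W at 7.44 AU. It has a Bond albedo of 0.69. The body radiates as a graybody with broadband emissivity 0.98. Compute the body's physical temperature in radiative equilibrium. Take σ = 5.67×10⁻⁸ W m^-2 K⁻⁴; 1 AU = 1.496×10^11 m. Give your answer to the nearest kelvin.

87 kelvin

Orbital distance: d = 7.44 AU = 1.113×10^12 m.
Flux at the orbit: S = L/(4πd²) = 6.25×10^26/(4π·(1.11×10^12)²) = 40.15 W m^-2.
The planet absorbs (1−α)S over its disc πR² and re-emits over 4πR², so the mean absorbed flux is (1−0.69)·40.15/4 = 3.111 W m^-2.
Equating to εσT⁴ with ε = 0.98: T = (3.111/0.98σ)^(1/4) = 86.50 K.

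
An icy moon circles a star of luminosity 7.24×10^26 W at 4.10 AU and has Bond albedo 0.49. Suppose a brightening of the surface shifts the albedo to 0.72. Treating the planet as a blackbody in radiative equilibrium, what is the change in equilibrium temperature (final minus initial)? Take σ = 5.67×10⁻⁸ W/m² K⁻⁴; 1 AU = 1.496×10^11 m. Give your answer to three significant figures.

Orbital distance: d = 4.10 AU = 6.134×10^11 m.
Flux at the orbit: S = L/(4πd²) = 7.24×10^26/(4π·(6.13×10^11)²) = 153.1 W/m².
Before: T₁ = [153.1·0.51/(4σ)]^(1/4) = 136.2 K.
Final:   T₂ = [S(1−0.72)/(4σ)]^(1/4) = 117.3 K.
Change: 117.3 − 136.2 = -18.96 K.

-19.0 K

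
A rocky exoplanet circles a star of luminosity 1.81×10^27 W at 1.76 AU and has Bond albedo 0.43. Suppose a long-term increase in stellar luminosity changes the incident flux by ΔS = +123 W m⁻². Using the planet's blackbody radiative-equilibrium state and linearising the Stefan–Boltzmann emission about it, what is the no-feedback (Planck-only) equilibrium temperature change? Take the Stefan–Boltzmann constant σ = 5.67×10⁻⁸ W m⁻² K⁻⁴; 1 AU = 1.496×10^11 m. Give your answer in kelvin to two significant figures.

d = 1.76 × 1.496×10^11 m = 2.633×10^11 m.
Spreading L over a sphere of radius d: S = 1.81×10^27/(4π·2.63×10^11²) = 2078 W m⁻².
Unperturbed T_e = [2078·(1−0.43)/(4σ)]^¼ = 268.8 K.
Only a fraction (1−α) is absorbed and it's spread over 4πR², so ΔF = (1−α)ΔS/4 = 17.53 W m⁻².
Planck response: λ_P = 4σT_e³ = 4·5.67×10⁻⁸·(268.8)³ = 4.406 W m⁻²/K.
So ΔT₀ = 17.53/4.406 = 3.98 K.

4.0 K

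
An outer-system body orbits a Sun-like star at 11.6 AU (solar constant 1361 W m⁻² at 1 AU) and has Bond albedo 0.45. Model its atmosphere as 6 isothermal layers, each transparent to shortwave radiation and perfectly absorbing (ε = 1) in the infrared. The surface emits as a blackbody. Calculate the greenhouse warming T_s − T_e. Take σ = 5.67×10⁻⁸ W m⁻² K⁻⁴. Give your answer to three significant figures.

44.1 kelvin

Irradiance scales as 1/d², so S = 1361 W m⁻² × (1/11.6)² = 10.11 W m⁻².
The effective emission temperature is T_e = [S(1−α)/(4σ)]^¼ = 70.37 K.
Surface: T_s = (7)^¼·T_e = 114.5 K.
Warming: T_s − T_e = 44.10 K.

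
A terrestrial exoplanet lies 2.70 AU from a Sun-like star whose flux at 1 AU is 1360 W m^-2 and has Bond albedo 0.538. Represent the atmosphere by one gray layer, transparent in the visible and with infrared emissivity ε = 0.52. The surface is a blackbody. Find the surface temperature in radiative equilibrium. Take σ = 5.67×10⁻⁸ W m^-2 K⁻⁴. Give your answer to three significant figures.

By the inverse-square law, S = 1360/2.70² = 186.6 W m^-2.
The planet radiates to space at T_e = [S(1−α)/(4σ)]^(1/4) = 139.6 K.
Surface balance with a leaky layer gives σT_s⁴ = σT_e⁴·2/(2−ε), so T_s = T_e·[2/(2−0.52)]^(1/4) = 150.5 K.

151 kelvin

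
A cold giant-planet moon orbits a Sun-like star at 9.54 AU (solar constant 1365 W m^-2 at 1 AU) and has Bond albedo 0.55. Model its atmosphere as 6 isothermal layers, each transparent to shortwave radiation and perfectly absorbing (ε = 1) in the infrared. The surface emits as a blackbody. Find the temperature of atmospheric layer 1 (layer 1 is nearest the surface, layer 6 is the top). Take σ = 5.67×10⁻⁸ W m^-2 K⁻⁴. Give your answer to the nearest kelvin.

By the inverse-square law, S = 1365/9.54² = 15.00 W m^-2.
OLR = S(1−α)/4 = 1.687 W m^-2; the top layer radiates at T_e = 73.86 K.
Each opaque layer satisfies 2T_j⁴ = T_{j−1}⁴ + T_{j+1}⁴, giving T_k⁴ = (N+1−k)T_e⁴.
T_1 = (6)^(1/4)·73.86 = 115.6 K.

116 K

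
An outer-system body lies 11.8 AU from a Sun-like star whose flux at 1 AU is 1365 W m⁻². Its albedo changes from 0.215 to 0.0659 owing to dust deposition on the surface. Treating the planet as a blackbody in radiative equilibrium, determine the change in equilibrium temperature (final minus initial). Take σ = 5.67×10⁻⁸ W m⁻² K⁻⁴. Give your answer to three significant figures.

Flux at the orbit: S = 1365/(11.8)² = 9.803 W m⁻².
Initial: T₁ = [S(1−0.215)/(4σ)]^(1/4) = 76.32 K.
After:  T₂ = [9.803·0.934/(4σ)]^(1/4) = 79.71 K.
ΔT = T₂ − T₁ = 3.391 K.

3.39 kelvin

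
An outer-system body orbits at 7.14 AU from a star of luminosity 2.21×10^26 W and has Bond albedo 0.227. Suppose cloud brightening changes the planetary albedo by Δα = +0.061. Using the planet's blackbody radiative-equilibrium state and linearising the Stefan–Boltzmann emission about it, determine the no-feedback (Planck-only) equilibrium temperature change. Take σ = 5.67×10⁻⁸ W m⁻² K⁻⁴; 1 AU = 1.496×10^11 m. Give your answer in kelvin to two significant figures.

-1.7 K

Orbital distance: d = 7.14 AU = 1.068×10^12 m.
Spreading L over a sphere of radius d: S = 2.21×10^26/(4π·1.07×10^12²) = 15.41 W m⁻².
Reference equilibrium: T_e = [S(1−α)/(4σ)]^(1/4) = 85.14 K.
The change in absorbed flux is Δ[S(1−α)/4] = −SΔα/4 = -0.2351 W m⁻².
The Planck feedback parameter is 4σT_e³ = 0.1400 W m⁻²/K.
ΔT₀ = ΔF/λ_P = -0.2351/0.1400 = -1.68 K.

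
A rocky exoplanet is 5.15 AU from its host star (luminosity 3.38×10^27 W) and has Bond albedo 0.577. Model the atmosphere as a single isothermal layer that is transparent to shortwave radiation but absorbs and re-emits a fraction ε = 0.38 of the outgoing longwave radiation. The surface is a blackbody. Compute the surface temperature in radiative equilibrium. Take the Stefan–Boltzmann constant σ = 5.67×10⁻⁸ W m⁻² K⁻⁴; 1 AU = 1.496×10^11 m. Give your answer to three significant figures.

Orbital distance: d = 5.15 AU = 7.704×10^11 m.
Spreading L over a sphere of radius d: S = 3.38×10^27/(4π·7.70×10^11²) = 453.1 W m⁻².
At the top of the atmosphere, σT_e⁴ = S(1−α)/4 = 47.92 W m⁻², giving T_e = 170.5 K.
Surface balance with a leaky layer gives σT_s⁴ = σT_e⁴·2/(2−ε), so T_s = T_e·[2/(2−0.38)]^(1/4) = 179.7 K.

180 K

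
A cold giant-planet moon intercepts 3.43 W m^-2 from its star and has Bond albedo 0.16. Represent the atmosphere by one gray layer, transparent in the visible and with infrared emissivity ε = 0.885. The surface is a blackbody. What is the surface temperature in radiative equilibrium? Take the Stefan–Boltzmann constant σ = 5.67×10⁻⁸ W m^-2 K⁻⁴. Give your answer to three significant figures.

69.1 kelvin

The planet radiates to space at T_e = [S(1−α)/(4σ)]^(1/4) = 59.70 K.
Surface balance with a leaky layer gives σT_s⁴ = σT_e⁴·2/(2−ε), so T_s = T_e·[2/(2−0.885)]^(1/4) = 69.09 K.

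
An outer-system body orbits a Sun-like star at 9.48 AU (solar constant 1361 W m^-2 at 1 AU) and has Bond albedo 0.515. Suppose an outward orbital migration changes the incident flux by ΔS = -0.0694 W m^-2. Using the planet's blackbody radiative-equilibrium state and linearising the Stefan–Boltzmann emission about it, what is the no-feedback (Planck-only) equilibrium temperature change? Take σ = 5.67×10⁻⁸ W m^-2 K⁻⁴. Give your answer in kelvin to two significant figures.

Irradiance scales as 1/d², so S = 1361 W m^-2 × (1/9.48)² = 15.14 W m^-2.
Reference equilibrium: T_e = [S(1−α)/(4σ)]^(1/4) = 75.44 K.
ΔF = Δ[S(1−α)]/4 = (1−0.515)·-0.0694/4 = -0.008415 W m^-2.
The Planck feedback parameter is 4σT_e³ = 0.09736 W m^-2/K.
So ΔT₀ = -0.008415/0.09736 = -0.0864 K.

-0.086 K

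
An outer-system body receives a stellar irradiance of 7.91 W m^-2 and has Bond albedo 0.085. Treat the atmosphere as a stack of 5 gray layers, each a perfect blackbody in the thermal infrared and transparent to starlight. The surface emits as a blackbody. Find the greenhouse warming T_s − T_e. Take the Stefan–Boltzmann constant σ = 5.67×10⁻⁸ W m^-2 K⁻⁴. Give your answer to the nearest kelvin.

Top-of-atmosphere balance: σT_e⁴ = S(1−α)/4 = 1.809 W m^-2 → T_e = 75.16 K.
Surface: T_s = (6)^¼·T_e = 117.6 K.
Warming: T_s − T_e = 42.47 K.

42 K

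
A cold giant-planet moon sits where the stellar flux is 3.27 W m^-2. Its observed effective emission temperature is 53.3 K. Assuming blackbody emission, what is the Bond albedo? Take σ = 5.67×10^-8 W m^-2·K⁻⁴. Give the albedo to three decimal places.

0.440

Rearranging the radiative balance, α = 1 − 4σT⁴/S.
4σT⁴ = 4·5.67×10⁻⁸·(53.3)⁴ = 1.830 W m^-2.
Hence α = 1 − 1.830/3.270 = 0.4402.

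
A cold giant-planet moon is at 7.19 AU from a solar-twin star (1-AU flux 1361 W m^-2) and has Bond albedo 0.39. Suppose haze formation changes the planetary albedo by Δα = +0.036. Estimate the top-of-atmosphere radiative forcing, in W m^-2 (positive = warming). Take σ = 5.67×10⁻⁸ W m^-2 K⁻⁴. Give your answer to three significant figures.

-0.237 W m^-2

Irradiance scales as 1/d², so S = 1361 W m^-2 × (1/7.19)² = 26.33 W m^-2.
The change in absorbed flux is Δ[S(1−α)/4] = −SΔα/4 = -0.2369 W m^-2.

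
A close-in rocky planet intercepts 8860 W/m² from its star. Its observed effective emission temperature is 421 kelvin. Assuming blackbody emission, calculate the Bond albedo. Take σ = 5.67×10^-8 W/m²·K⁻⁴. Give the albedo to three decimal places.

0.196

From σT⁴ = S(1−α)/4 we invert for α: 1−α = 4σT⁴/S.
4σT⁴ = 4·5.67×10⁻⁸·(421)⁴ = 7125 W/m².
1−α = 7125/8860 = 0.8042, so α = 0.1958.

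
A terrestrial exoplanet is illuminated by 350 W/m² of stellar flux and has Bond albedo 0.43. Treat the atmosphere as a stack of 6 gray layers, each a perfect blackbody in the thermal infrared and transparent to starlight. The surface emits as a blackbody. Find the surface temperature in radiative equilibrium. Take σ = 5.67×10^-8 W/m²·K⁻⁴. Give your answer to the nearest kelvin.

280 kelvin

The effective emission temperature is T_e = [S(1−α)/(4σ)]^¼ = 172.2 K.
With N = 6 opaque layers, T_s = (N+1)^(1/4)·T_e = 7^(1/4)·172.2 = 280.1 K.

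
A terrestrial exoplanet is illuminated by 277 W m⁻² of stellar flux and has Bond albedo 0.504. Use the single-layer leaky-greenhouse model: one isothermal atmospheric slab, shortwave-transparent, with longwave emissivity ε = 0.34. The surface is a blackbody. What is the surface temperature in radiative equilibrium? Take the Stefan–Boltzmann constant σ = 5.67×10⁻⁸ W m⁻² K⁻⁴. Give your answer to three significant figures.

Effective emission temperature (TOA balance): σT_e⁴ = S(1−α)/4 = 34.35 W m⁻² → T_e = 156.9 K.
Surface balance with a leaky layer gives σT_s⁴ = σT_e⁴·2/(2−ε), so T_s = T_e·[2/(2−0.34)]^(1/4) = 164.4 K.

164 kelvin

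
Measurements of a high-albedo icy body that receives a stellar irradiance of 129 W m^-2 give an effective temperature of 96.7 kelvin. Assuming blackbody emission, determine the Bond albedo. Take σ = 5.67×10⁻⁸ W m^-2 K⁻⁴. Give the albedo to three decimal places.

Energy balance: S(1−α)/4 = σT⁴, so 1−α = 4σT⁴/S.
σT⁴ = 4.958 W m^-2, so 4σT⁴ = 19.83 W m^-2.
Hence α = 1 − 19.83/129.0 = 0.8463.

0.846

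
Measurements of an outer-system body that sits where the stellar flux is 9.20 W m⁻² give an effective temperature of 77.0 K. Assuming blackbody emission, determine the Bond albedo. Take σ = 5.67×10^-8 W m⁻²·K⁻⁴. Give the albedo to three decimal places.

0.133

From σT⁴ = S(1−α)/4 we invert for α: 1−α = 4σT⁴/S.
σT⁴ = 1.993 W m⁻², so 4σT⁴ = 7.973 W m⁻².
Hence α = 1 − 7.973/9.200 = 0.1334.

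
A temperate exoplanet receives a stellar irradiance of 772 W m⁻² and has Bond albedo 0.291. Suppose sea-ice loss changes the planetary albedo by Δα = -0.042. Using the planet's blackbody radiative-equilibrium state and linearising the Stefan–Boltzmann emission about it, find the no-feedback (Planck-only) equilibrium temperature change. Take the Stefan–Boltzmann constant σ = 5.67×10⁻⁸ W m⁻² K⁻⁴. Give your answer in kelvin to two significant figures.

3.3 K

The baseline emission temperature is T_e = 221.6 K.
TOA radiative forcing: ΔF = −S·Δα/4 = −772.0·(-0.042)/4 = 8.106 W m⁻².
Planck response: λ_P = 4σT_e³ = 4·5.67×10⁻⁸·(221.6)³ = 2.469 W m⁻²/K.
So ΔT₀ = 8.106/2.469 = 3.28 K.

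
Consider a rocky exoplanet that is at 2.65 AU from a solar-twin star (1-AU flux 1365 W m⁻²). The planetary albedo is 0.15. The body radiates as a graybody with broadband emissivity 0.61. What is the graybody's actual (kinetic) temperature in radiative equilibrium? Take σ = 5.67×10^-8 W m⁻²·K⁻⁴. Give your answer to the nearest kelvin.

Irradiance scales as 1/d², so S = 1365 W m⁻² × (1/2.65)² = 194.4 W m⁻².
Absorbed flux (global mean): S(1−α)/4 = 194.4·0.85/4 = 41.30 W m⁻².
Equating to εσT⁴ with ε = 0.61: T = (41.30/0.61σ)^(1/4) = 185.9 K.

186 K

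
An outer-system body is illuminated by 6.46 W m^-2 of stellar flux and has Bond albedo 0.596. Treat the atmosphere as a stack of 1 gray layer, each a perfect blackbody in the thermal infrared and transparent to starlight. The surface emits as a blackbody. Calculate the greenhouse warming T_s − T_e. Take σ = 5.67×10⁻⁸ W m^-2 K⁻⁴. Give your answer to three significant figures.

11.0 kelvin

The effective emission temperature is T_e = [S(1−α)/(4σ)]^¼ = 58.24 K.
T_s = (N+1)^(1/4)·T_e = 69.26 K.
Warming: T_s − T_e = 11.02 K.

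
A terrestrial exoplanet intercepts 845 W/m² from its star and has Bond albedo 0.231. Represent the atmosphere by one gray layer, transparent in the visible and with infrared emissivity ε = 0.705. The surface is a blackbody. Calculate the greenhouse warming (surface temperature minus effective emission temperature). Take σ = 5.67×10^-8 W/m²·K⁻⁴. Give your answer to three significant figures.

26.6 kelvin

At the top of the atmosphere, σT_e⁴ = S(1−α)/4 = 162.5 W/m², giving T_e = 231.4 K.
Surface balance with a leaky layer gives σT_s⁴ = σT_e⁴·2/(2−ε), so T_s = T_e·[2/(2−0.705)]^(1/4) = 257.9 K.
Greenhouse warming: T_s − T_e = 26.56 K.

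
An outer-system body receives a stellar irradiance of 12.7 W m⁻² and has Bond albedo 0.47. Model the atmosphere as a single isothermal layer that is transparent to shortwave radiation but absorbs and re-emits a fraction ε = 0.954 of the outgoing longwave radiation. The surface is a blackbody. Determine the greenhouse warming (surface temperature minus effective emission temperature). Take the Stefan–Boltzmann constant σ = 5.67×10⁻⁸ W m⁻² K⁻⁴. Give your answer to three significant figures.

The planet radiates to space at T_e = [S(1−α)/(4σ)]^(1/4) = 73.81 K.
For a single slab of emissivity ε, T_s⁴ = 2T_e⁴/(2−ε); thus T_s = 73.81·(1.912)^(1/4) = 86.79 K.
T_s − T_e = 86.79 − 73.81 = 12.98 K.

13.0 kelvin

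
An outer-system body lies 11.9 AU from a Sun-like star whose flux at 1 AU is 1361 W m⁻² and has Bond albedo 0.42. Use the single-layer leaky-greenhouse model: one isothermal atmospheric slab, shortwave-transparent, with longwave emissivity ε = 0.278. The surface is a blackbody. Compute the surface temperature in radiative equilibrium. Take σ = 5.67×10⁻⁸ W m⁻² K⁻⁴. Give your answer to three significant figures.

73.1 K

By the inverse-square law, S = 1361/11.9² = 9.611 W m⁻².
Effective emission temperature (TOA balance): σT_e⁴ = S(1−α)/4 = 1.394 W m⁻² → T_e = 70.41 K.
Surface balance with a leaky layer gives σT_s⁴ = σT_e⁴·2/(2−ε), so T_s = T_e·[2/(2−0.278)]^(1/4) = 73.09 K.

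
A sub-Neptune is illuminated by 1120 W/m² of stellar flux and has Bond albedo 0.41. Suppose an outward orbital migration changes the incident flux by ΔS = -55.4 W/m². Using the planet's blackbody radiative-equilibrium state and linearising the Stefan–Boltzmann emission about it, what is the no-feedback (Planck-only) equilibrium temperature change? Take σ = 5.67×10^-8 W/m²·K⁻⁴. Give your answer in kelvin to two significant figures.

Reference equilibrium: T_e = [S(1−α)/(4σ)]^(1/4) = 232.3 K.
ΔF = Δ[S(1−α)]/4 = (1−0.41)·-55.4/4 = -8.172 W/m².
Planck response: λ_P = 4σT_e³ = 4·5.67×10⁻⁸·(232.3)³ = 2.844 W/m²/K.
ΔT₀ = ΔF/λ_P = -8.172/2.844 = -2.87 K.

-2.9 K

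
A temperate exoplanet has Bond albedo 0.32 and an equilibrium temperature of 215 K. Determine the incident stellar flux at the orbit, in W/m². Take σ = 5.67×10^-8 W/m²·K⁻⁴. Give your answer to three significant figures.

Invert the energy balance for S: S = 4σT⁴/(1−α).
The emitted flux is σT⁴ = 121.2 W/m².
S = 4·121.2/0.68 = 712.7 W/m².

713 W/m²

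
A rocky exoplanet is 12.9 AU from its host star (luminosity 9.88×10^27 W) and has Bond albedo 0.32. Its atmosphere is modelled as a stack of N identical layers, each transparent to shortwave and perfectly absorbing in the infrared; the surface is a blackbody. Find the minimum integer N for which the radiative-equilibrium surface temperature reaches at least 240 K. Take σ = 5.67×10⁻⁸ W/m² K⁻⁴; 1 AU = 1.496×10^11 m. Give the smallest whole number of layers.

5

d = 12.9 × 1.496×10^11 m = 1.930×10^12 m.
S = L/(4πd²) = 211.1 W/m².
Top-of-atmosphere balance: σT_e⁴ = S(1−α)/4 = 35.89 W/m² → T_e = 158.6 K.
Need (N+1)T_e⁴ ≥ T_s⁴, i.e. N+1 ≥ (240/158.6)⁴ = 5.242.
Rounding up, N = 5.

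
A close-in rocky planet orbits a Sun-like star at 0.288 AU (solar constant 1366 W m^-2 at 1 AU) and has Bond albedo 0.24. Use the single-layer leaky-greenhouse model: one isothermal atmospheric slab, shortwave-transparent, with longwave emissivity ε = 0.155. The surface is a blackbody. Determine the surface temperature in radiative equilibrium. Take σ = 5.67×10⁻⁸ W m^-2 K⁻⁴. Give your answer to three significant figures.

Irradiance scales as 1/d², so S = 1366 W m^-2 × (1/0.288)² = 16470 W m^-2.
The planet radiates to space at T_e = [S(1−α)/(4σ)]^(1/4) = 484.7 K.
Surface balance with a leaky layer gives σT_s⁴ = σT_e⁴·2/(2−ε), so T_s = T_e·[2/(2−0.155)]^(1/4) = 494.6 K.

495 K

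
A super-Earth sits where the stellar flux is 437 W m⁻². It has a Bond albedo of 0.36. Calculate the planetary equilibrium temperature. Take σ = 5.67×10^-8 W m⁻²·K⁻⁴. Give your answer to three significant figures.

The planet absorbs (1−α)S over its disc πR² and re-emits over 4πR², so the mean absorbed flux is (1−0.36)·437.0/4 = 69.92 W m⁻².
Set σT⁴ = 69.92 → T = (69.92/σ)^(1/4) = 187.4 K.

187 kelvin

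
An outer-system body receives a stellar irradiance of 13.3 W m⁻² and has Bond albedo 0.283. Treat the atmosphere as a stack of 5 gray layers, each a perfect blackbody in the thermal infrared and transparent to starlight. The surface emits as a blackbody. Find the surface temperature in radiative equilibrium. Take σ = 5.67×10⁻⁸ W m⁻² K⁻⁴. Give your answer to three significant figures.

126 K

OLR = S(1−α)/4 = 2.384 W m⁻²; the top layer radiates at T_e = 80.53 K.
Layer-by-layer balance gives σT_s⁴ = (N+1)σT_e⁴, so T_s = 6^¼·80.53 = 126.0 K.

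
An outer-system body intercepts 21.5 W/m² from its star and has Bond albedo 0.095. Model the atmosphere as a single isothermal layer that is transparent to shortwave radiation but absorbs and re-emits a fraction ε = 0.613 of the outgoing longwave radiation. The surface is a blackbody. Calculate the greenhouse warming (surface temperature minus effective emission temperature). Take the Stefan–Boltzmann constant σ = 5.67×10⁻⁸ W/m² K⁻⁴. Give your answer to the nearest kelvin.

9 K

The planet radiates to space at T_e = [S(1−α)/(4σ)]^(1/4) = 96.24 K.
Surface balance with a leaky layer gives σT_s⁴ = σT_e⁴·2/(2−ε), so T_s = T_e·[2/(2−0.613)]^(1/4) = 105.5 K.
T_s − T_e = 105.5 − 96.24 = 9.222 K.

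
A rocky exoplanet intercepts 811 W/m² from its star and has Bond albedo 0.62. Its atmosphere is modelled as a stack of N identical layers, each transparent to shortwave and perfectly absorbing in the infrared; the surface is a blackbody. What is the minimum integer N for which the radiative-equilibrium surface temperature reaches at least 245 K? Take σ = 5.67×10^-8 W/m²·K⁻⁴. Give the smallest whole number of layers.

2

OLR = S(1−α)/4 = 77.05 W/m²; the top layer radiates at T_e = 192.0 K.
Need (N+1)T_e⁴ ≥ T_s⁴, i.e. N+1 ≥ (245/192.0)⁴ = 2.652.
Rounding up, N = 2.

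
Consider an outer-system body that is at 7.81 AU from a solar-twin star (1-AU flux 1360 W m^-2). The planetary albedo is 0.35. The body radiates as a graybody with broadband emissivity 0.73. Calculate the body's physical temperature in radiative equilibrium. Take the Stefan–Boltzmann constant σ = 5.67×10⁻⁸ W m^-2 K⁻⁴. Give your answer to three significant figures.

96.7 kelvin

Irradiance scales as 1/d², so S = 1360 W m^-2 × (1/7.81)² = 22.30 W m^-2.
Absorbed flux (global mean): S(1−α)/4 = 22.30·0.65/4 = 3.623 W m^-2.
Equating to εσT⁴ with ε = 0.73: T = (3.623/0.73σ)^(1/4) = 96.73 K.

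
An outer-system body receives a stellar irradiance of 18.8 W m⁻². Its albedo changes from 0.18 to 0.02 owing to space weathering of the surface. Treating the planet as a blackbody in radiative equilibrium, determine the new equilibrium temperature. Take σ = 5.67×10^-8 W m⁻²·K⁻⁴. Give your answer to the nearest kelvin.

95 K

With the new albedo, S(1−α₂)/4 = 4.606 W m⁻², so T₂ = 94.94 K.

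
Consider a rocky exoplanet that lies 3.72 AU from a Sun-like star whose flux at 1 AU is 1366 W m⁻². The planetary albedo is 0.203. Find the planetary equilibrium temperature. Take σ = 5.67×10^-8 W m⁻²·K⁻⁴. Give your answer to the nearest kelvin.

Flux at the orbit: S = 1366/(3.72)² = 98.71 W m⁻².
Absorbed flux (global mean): S(1−α)/4 = 98.71·0.797/4 = 19.67 W m⁻².
Set σT⁴ = 19.67 → T = (19.67/σ)^(1/4) = 136.5 K.

136 K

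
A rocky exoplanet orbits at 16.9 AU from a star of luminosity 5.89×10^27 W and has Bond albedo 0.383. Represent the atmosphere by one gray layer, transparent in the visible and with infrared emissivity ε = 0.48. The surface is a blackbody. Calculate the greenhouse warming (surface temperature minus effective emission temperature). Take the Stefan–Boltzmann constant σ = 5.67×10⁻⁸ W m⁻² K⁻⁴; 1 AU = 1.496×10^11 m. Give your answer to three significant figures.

8.44 kelvin

Orbital distance: d = 16.9 AU = 2.528×10^12 m.
S = L/(4πd²) = 73.33 W m⁻².
Effective emission temperature (TOA balance): σT_e⁴ = S(1−α)/4 = 11.31 W m⁻² → T_e = 118.8 K.
The surface balance (absorbed SW + ε·downward IR = σT_s⁴) with T_a⁴ = T_s⁴/2 reduces to T_s = T_e·[2/(2−ε)]^¼ = 127.3 K.
Greenhouse warming: T_s − T_e = 8.440 K.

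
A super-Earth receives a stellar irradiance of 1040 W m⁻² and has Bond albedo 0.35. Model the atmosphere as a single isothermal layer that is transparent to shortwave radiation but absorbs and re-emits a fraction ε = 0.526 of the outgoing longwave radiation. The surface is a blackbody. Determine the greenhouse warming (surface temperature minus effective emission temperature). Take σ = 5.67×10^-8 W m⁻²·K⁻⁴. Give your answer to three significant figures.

18.5 kelvin

Effective emission temperature (TOA balance): σT_e⁴ = S(1−α)/4 = 169.0 W m⁻² → T_e = 233.7 K.
Surface balance with a leaky layer gives σT_s⁴ = σT_e⁴·2/(2−ε), so T_s = T_e·[2/(2−0.526)]^(1/4) = 252.2 K.
T_s − T_e = 252.2 − 233.7 = 18.52 K.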